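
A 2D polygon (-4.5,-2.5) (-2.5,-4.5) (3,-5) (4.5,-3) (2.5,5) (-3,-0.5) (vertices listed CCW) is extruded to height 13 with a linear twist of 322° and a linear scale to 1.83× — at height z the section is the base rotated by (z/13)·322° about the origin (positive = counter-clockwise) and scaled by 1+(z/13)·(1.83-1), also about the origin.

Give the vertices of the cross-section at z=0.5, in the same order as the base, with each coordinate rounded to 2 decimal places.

t = z/height = 0.5/13 = 0.0384615
s = 1 + (scale-1)·z/height = 1 + (1.83-1)·0.5/13 = 1.031923
θ = twist·z/height = 322°·0.5/13 = 12.3846° = 0.216152 rad
cos θ = 0.976730, sin θ = 0.214473 (intermediates below are computed at full precision and shown rounded to 5 d.p.)
v1: (-4.5,-2.5) → rotate → (-3.85910,-3.40695) → ×s → (-3.98230,-3.51571) → (-3.98,-3.52)
v2: (-2.5,-4.5) → rotate → (-1.47670,-4.93147) → ×s → (-1.52384,-5.08889) → (-1.52,-5.09)
v3: (3,-5) → rotate → (4.00256,-4.24023) → ×s → (4.13033,-4.37559) → (4.13,-4.38)
v4: (4.5,-3) → rotate → (5.03870,-1.96506) → ×s → (5.19955,-2.02779) → (5.20,-2.03)
v5: (2.5,5) → rotate → (1.36946,5.41983) → ×s → (1.41318,5.59285) → (1.41,5.59)
v6: (-3,-0.5) → rotate → (-2.82295,-1.13178) → ×s → (-2.91307,-1.16791) → (-2.91,-1.17)

Cross-section at z=0.5: (-3.98,-3.52) (-1.52,-5.09) (4.13,-4.38) (5.20,-2.03) (1.41,5.59) (-2.91,-1.17)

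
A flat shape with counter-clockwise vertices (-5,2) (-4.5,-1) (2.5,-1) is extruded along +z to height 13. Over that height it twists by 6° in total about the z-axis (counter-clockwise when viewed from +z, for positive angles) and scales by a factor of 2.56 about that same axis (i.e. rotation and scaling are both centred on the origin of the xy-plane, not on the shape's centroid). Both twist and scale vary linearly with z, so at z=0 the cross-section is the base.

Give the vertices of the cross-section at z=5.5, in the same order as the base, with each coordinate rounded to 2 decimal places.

Cross-section at z=5.5: (-8.44,2.95) (-7.39,-1.99) (4.22,-1.47)

t = z/height = 5.5/13 = 0.423077
s = 1 + (scale-1)·z/height = 1 + (2.56-1)·5.5/13 = 1.660000
θ = twist·z/height = 6°·5.5/13 = 2.5385° = 0.044305 rad
cos θ = 0.999019, sin θ = 0.044290 (intermediates below are computed at full precision and shown rounded to 5 d.p.)
v1: (-5,2) → rotate → (-5.08367,1.77659) → ×s → (-8.43890,2.94913) → (-8.44,2.95)
v2: (-4.5,-1) → rotate → (-4.45129,-1.19832) → ×s → (-7.38915,-1.98922) → (-7.39,-1.99)
v3: (2.5,-1) → rotate → (2.54184,-0.88829) → ×s → (4.21945,-1.47457) → (4.22,-1.47)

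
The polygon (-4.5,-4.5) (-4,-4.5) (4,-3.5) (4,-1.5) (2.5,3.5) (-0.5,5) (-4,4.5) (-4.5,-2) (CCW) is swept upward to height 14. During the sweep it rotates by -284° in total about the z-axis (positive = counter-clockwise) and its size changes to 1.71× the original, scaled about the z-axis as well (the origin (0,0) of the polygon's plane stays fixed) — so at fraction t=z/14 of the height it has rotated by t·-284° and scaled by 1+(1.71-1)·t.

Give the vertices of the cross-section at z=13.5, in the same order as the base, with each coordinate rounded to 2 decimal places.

t = z/height = 13.5/14 = 0.964286
s = 1 + (scale-1)·z/height = 1 + (1.71-1)·13.5/14 = 1.684643
θ = twist·z/height = -284°·13.5/14 = -273.8571° = -4.779709 rad
cos θ = 0.067269, sin θ = 0.997735 (intermediates below are computed at full precision and shown rounded to 5 d.p.)
v1: (-4.5,-4.5) → rotate → (4.18710,-4.79252) → ×s → (7.05376,-8.07368) → (7.05,-8.07)
v2: (-4,-4.5) → rotate → (4.22073,-4.29365) → ×s → (7.11042,-7.23327) → (7.11,-7.23)
v3: (4,-3.5) → rotate → (3.76115,3.75550) → ×s → (6.33619,6.32667) → (6.34,6.33)
v4: (4,-1.5) → rotate → (1.76568,3.89004) → ×s → (2.97454,6.55332) → (2.97,6.55)
v5: (2.5,3.5) → rotate → (-3.32390,2.72978) → ×s → (-5.59958,4.59870) → (-5.60,4.60)
v6: (-0.5,5) → rotate → (-5.02231,-0.16252) → ×s → (-8.46080,-0.27379) → (-8.46,-0.27)
v7: (-4,4.5) → rotate → (-4.75888,-3.68823) → ×s → (-8.01702,-6.21335) → (-8.02,-6.21)
v8: (-4.5,-2) → rotate → (1.69276,-4.62434) → ×s → (2.85169,-7.79037) → (2.85,-7.79)

Cross-section at z=13.5: (7.05,-8.07) (7.11,-7.23) (6.34,6.33) (2.97,6.55) (-5.60,4.60) (-8.46,-0.27) (-8.02,-6.21) (2.85,-7.79)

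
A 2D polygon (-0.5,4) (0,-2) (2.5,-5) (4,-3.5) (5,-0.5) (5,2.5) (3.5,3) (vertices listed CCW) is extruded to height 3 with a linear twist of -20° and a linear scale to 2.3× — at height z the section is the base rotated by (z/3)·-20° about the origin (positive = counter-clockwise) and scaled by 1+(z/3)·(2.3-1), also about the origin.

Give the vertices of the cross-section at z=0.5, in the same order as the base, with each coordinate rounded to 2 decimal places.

Cross-section at z=0.5: (-0.32,4.89) (-0.14,-2.43) (2.68,-6.25) (4.61,-4.53) (6.04,-0.96) (6.25,2.68) (4.46,3.40)

t = z/height = 0.5/3 = 0.166667
s = 1 + (scale-1)·z/height = 1 + (2.3-1)·0.5/3 = 1.216667
θ = twist·z/height = -20°·0.5/3 = -3.3333° = -0.058178 rad
cos θ = 0.998308, sin θ = -0.058145 (intermediates below are computed at full precision and shown rounded to 5 d.p.)
v1: (-0.5,4) → rotate → (-0.26657,4.02231) → ×s → (-0.32433,4.89380) → (-0.32,4.89)
v2: (0,-2) → rotate → (-0.11629,-1.99662) → ×s → (-0.14149,-2.42922) → (-0.14,-2.43)
v3: (2.5,-5) → rotate → (2.20505,-5.13690) → ×s → (2.68281,-6.24990) → (2.68,-6.25)
v4: (4,-3.5) → rotate → (3.78973,-3.72666) → ×s → (4.61083,-4.53410) → (4.61,-4.53)
v5: (5,-0.5) → rotate → (4.96247,-0.78988) → ×s → (6.03767,-0.96102) → (6.04,-0.96)
v6: (5,2.5) → rotate → (5.13690,2.20505) → ×s → (6.24990,2.68281) → (6.25,2.68)
v7: (3.5,3) → rotate → (3.66851,2.79142) → ×s → (4.46336,3.39622) → (4.46,3.40)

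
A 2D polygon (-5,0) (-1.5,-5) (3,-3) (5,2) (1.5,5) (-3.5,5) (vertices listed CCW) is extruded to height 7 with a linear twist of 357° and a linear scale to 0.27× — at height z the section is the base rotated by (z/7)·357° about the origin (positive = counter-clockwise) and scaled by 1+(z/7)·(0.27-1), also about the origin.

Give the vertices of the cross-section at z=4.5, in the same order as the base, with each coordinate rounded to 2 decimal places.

t = z/height = 4.5/7 = 0.642857
s = 1 + (scale-1)·z/height = 1 + (0.27-1)·4.5/7 = 0.530714
θ = twist·z/height = 357°·4.5/7 = 229.5000° = 4.005531 rad
cos θ = -0.649448, sin θ = -0.760406 (intermediates below are computed at full precision and shown rounded to 5 d.p.)
v1: (-5,0) → rotate → (3.24724,3.80203) → ×s → (1.72336,2.01779) → (1.72,2.02)
v2: (-1.5,-5) → rotate → (-2.82786,4.38785) → ×s → (-1.50078,2.32869) → (-1.50,2.33)
v3: (3,-3) → rotate → (-4.22956,-0.33287) → ×s → (-2.24469,-0.17666) → (-2.24,-0.18)
v4: (5,2) → rotate → (-1.72643,-5.10093) → ×s → (-0.91624,-2.70713) → (-0.92,-2.71)
v5: (1.5,5) → rotate → (2.82786,-4.38785) → ×s → (1.50078,-2.32869) → (1.50,-2.33)
v6: (-3.5,5) → rotate → (6.07510,-0.58582) → ×s → (3.22414,-0.31090) → (3.22,-0.31)

Cross-section at z=4.5: (1.72,2.02) (-1.50,2.33) (-2.24,-0.18) (-0.92,-2.71) (1.50,-2.33) (3.22,-0.31)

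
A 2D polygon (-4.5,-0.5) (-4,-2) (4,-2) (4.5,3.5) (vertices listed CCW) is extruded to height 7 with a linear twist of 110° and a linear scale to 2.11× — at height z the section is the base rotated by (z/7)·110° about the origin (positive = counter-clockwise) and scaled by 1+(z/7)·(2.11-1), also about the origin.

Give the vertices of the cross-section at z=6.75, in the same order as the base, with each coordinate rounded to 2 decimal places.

Cross-section at z=6.75: (3.57,-8.67) (6.27,-6.81) (1.69,9.10) (-9.54,6.95)

t = z/height = 6.75/7 = 0.964286
s = 1 + (scale-1)·z/height = 1 + (2.11-1)·6.75/7 = 2.070357
θ = twist·z/height = 110°·6.75/7 = 106.0714° = 1.851296 rad
cos θ = -0.276836, sin θ = 0.960917 (intermediates below are computed at full precision and shown rounded to 5 d.p.)
v1: (-4.5,-0.5) → rotate → (1.72622,-4.18571) → ×s → (3.57389,-8.66591) → (3.57,-8.67)
v2: (-4,-2) → rotate → (3.02918,-3.29000) → ×s → (6.27148,-6.81147) → (6.27,-6.81)
v3: (4,-2) → rotate → (0.81449,4.39734) → ×s → (1.68629,9.10406) → (1.69,9.10)
v4: (4.5,3.5) → rotate → (-4.60897,3.35520) → ×s → (-9.54221,6.94647) → (-9.54,6.95)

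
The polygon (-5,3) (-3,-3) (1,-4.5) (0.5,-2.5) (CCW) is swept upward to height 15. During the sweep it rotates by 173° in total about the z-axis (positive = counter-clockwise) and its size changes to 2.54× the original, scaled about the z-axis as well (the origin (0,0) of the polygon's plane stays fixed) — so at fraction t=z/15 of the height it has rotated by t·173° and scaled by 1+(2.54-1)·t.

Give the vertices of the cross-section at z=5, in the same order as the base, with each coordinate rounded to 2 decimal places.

t = z/height = 5/15 = 0.333333
s = 1 + (scale-1)·z/height = 1 + (2.54-1)·5/15 = 1.513333
θ = twist·z/height = 173°·5/15 = 57.6667° = 1.006473 rad
cos θ = 0.534844, sin θ = 0.844951 (intermediates below are computed at full precision and shown rounded to 5 d.p.)
v1: (-5,3) → rotate → (-5.20907,-2.62022) → ×s → (-7.88306,-3.96527) → (-7.88,-3.97)
v2: (-3,-3) → rotate → (0.93032,-4.13938) → ×s → (1.40788,-6.26427) → (1.41,-6.26)
v3: (1,-4.5) → rotate → (4.33712,-1.56185) → ×s → (6.56351,-2.36360) → (6.56,-2.36)
v4: (0.5,-2.5) → rotate → (2.37980,-0.91463) → ×s → (3.60143,-1.38415) → (3.60,-1.38)

Cross-section at z=5: (-7.88,-3.97) (1.41,-6.26) (6.56,-2.36) (3.60,-1.38)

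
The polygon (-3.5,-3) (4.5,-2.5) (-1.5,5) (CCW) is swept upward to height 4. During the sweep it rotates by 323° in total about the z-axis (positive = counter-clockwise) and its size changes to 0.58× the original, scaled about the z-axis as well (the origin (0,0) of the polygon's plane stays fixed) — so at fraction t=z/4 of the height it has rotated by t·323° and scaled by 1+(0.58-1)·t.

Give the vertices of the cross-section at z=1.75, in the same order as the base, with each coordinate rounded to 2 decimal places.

t = z/height = 1.75/4 = 0.4375
s = 1 + (scale-1)·z/height = 1 + (0.58-1)·1.75/4 = 0.816250
θ = twist·z/height = 323°·1.75/4 = 141.3125° = 2.466368 rad
cos θ = -0.780567, sin θ = 0.625072 (intermediates below are computed at full precision and shown rounded to 5 d.p.)
v1: (-3.5,-3) → rotate → (4.60720,0.15395) → ×s → (3.76063,0.12566) → (3.76,0.13)
v2: (4.5,-2.5) → rotate → (-1.94987,4.76424) → ×s → (-1.59158,3.88881) → (-1.59,3.89)
v3: (-1.5,5) → rotate → (-1.95451,-4.84044) → ×s → (-1.59537,-3.95101) → (-1.60,-3.95)

Cross-section at z=1.75: (3.76,0.13) (-1.59,3.89) (-1.60,-3.95)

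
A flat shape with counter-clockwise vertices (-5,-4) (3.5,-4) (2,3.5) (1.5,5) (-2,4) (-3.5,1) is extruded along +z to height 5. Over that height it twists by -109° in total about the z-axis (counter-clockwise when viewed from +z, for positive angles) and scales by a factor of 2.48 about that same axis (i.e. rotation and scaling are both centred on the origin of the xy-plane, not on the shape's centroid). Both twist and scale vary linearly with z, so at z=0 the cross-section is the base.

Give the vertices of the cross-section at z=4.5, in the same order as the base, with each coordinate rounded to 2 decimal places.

Cross-section at z=4.5: (-7.59,12.86) (-10.38,-6.77) (7.42,-5.77) (11.05,-5.11) (9.89,3.30) (3.46,7.75)

t = z/height = 4.5/5 = 0.9
s = 1 + (scale-1)·z/height = 1 + (2.48-1)·4.5/5 = 2.332000
θ = twist·z/height = -109°·4.5/5 = -98.1000° = -1.712168 rad
cos θ = -0.140901, sin θ = -0.990024 (intermediates below are computed at full precision and shown rounded to 5 d.p.)
v1: (-5,-4) → rotate → (-3.25559,5.51372) → ×s → (-7.59203,12.85800) → (-7.59,12.86)
v2: (3.5,-4) → rotate → (-4.45325,-2.90148) → ×s → (-10.38498,-6.76625) → (-10.38,-6.77)
v3: (2,3.5) → rotate → (3.18328,-2.47320) → ×s → (7.42341,-5.76751) → (7.42,-5.77)
v4: (1.5,5) → rotate → (4.73877,-2.18954) → ×s → (11.05080,-5.10601) → (11.05,-5.11)
v5: (-2,4) → rotate → (4.24190,1.41644) → ×s → (9.89210,3.30314) → (9.89,3.30)
v6: (-3.5,1) → rotate → (1.48318,3.32418) → ×s → (3.45877,7.75199) → (3.46,7.75)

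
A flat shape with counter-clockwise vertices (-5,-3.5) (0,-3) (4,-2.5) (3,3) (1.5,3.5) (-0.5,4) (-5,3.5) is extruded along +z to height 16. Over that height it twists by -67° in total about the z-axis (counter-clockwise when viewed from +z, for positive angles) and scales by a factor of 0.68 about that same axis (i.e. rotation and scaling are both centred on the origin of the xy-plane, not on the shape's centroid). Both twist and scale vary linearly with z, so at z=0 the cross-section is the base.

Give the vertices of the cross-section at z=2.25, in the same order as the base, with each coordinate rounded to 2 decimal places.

Cross-section at z=2.25: (-5.26,-2.52) (-0.47,-2.83) (3.38,-2.98) (3.30,2.36) (1.96,3.06) (0.15,3.85) (-4.16,4.08)

t = z/height = 2.25/16 = 0.140625
s = 1 + (scale-1)·z/height = 1 + (0.68-1)·2.25/16 = 0.955000
θ = twist·z/height = -67°·2.25/16 = -9.4219° = -0.164443 rad
cos θ = 0.986510, sin θ = -0.163703 (intermediates below are computed at full precision and shown rounded to 5 d.p.)
v1: (-5,-3.5) → rotate → (-5.50551,-2.63427) → ×s → (-5.25776,-2.51573) → (-5.26,-2.52)
v2: (0,-3) → rotate → (-0.49111,-2.95953) → ×s → (-0.46901,-2.82635) → (-0.47,-2.83)
v3: (4,-2.5) → rotate → (3.53678,-3.12108) → ×s → (3.37763,-2.98064) → (3.38,-2.98)
v4: (3,3) → rotate → (3.45064,2.46842) → ×s → (3.29536,2.35734) → (3.30,2.36)
v5: (1.5,3.5) → rotate → (2.05272,3.20723) → ×s → (1.96035,3.06290) → (1.96,3.06)
v6: (-0.5,4) → rotate → (0.16156,4.02789) → ×s → (0.15429,3.84664) → (0.15,3.85)
v7: (-5,3.5) → rotate → (-4.35959,4.27130) → ×s → (-4.16341,4.07909) → (-4.16,4.08)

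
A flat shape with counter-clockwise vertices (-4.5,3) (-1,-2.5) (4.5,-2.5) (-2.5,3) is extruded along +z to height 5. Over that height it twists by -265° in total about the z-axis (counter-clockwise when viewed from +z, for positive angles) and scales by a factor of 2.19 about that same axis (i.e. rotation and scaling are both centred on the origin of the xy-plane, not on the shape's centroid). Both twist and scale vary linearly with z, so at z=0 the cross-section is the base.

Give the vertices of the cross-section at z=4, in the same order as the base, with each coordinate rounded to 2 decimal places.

t = z/height = 4/5 = 0.8
s = 1 + (scale-1)·z/height = 1 + (2.19-1)·4/5 = 1.952000
θ = twist·z/height = -265°·4/5 = -212.0000° = -3.700098 rad
cos θ = -0.848048, sin θ = 0.529919 (intermediates below are computed at full precision and shown rounded to 5 d.p.)
v1: (-4.5,3) → rotate → (2.22646,-4.92878) → ×s → (4.34605,-9.62098) → (4.35,-9.62)
v2: (-1,-2.5) → rotate → (2.17285,1.59020) → ×s → (4.24140,3.10407) → (4.24,3.10)
v3: (4.5,-2.5) → rotate → (-2.49142,4.50476) → ×s → (-4.86325,8.79329) → (-4.86,8.79)
v4: (-2.5,3) → rotate → (0.53036,-3.86894) → ×s → (1.03527,-7.55218) → (1.04,-7.55)

Cross-section at z=4: (4.35,-9.62) (4.24,3.10) (-4.86,8.79) (1.04,-7.55)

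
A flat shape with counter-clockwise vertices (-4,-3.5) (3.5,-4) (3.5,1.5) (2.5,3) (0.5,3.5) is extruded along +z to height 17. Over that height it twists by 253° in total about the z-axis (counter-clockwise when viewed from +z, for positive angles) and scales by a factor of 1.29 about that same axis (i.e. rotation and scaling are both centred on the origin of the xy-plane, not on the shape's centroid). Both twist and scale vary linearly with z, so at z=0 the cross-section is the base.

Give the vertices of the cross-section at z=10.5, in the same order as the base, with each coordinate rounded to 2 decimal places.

Cross-section at z=10.5: (5.98,1.88) (-1.88,5.98) (-4.49,0.04) (-4.12,-2.05) (-2.20,-3.54)

t = z/height = 10.5/17 = 0.617647
s = 1 + (scale-1)·z/height = 1 + (1.29-1)·10.5/17 = 1.179118
θ = twist·z/height = 253°·10.5/17 = 156.2647° = 2.727334 rad
cos θ = -0.915415, sin θ = 0.402512 (intermediates below are computed at full precision and shown rounded to 5 d.p.)
v1: (-4,-3.5) → rotate → (5.07045,1.59390) → ×s → (5.97866,1.87940) → (5.98,1.88)
v2: (3.5,-4) → rotate → (-1.59390,5.07045) → ×s → (-1.87940,5.97866) → (-1.88,5.98)
v3: (3.5,1.5) → rotate → (-3.80772,0.03567) → ×s → (-4.48975,0.04206) → (-4.49,0.04)
v4: (2.5,3) → rotate → (-3.49607,-1.73997) → ×s → (-4.12228,-2.05162) → (-4.12,-2.05)
v5: (0.5,3.5) → rotate → (-1.86650,-3.00270) → ×s → (-2.20082,-3.54053) → (-2.20,-3.54)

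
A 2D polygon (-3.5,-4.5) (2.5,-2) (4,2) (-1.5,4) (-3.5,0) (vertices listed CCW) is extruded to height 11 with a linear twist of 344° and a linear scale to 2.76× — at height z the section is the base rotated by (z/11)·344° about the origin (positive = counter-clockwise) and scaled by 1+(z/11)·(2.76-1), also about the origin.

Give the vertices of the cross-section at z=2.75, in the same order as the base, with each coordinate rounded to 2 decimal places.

t = z/height = 2.75/11 = 0.25
s = 1 + (scale-1)·z/height = 1 + (2.76-1)·2.75/11 = 1.440000
θ = twist·z/height = 344°·2.75/11 = 86.0000° = 1.500983 rad
cos θ = 0.069756, sin θ = 0.997564 (intermediates below are computed at full precision and shown rounded to 5 d.p.)
v1: (-3.5,-4.5) → rotate → (4.24489,-3.80538) → ×s → (6.11264,-5.47974) → (6.11,-5.48)
v2: (2.5,-2) → rotate → (2.16952,2.35440) → ×s → (3.12411,3.39033) → (3.12,3.39)
v3: (4,2) → rotate → (-1.71610,4.12977) → ×s → (-2.47119,5.94687) → (-2.47,5.95)
v4: (-1.5,4) → rotate → (-4.09489,-1.21732) → ×s → (-5.89664,-1.75294) → (-5.90,-1.75)
v5: (-3.5,0) → rotate → (-0.24415,-3.49147) → ×s → (-0.35157,-5.02772) → (-0.35,-5.03)

Cross-section at z=2.75: (6.11,-5.48) (3.12,3.39) (-2.47,5.95) (-5.90,-1.75) (-0.35,-5.03)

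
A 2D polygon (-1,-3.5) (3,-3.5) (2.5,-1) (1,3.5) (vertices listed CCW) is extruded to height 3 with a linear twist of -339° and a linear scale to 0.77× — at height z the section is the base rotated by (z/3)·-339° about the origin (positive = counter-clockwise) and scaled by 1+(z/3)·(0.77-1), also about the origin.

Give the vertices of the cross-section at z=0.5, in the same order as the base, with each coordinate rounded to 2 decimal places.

Cross-section at z=0.5: (-3.34,-1.06) (-1.21,-4.26) (0.53,-2.54) (3.34,1.06)

t = z/height = 0.5/3 = 0.166667
s = 1 + (scale-1)·z/height = 1 + (0.77-1)·0.5/3 = 0.961667
θ = twist·z/height = -339°·0.5/3 = -56.5000° = -0.986111 rad
cos θ = 0.551937, sin θ = -0.833886 (intermediates below are computed at full precision and shown rounded to 5 d.p.)
v1: (-1,-3.5) → rotate → (-3.47054,-1.09789) → ×s → (-3.33750,-1.05581) → (-3.34,-1.06)
v2: (3,-3.5) → rotate → (-1.26279,-4.43344) → ×s → (-1.21438,-4.26349) → (-1.21,-4.26)
v3: (2.5,-1) → rotate → (0.54596,-2.63665) → ×s → (0.52503,-2.53558) → (0.53,-2.54)
v4: (1,3.5) → rotate → (3.47054,1.09789) → ×s → (3.33750,1.05581) → (3.34,1.06)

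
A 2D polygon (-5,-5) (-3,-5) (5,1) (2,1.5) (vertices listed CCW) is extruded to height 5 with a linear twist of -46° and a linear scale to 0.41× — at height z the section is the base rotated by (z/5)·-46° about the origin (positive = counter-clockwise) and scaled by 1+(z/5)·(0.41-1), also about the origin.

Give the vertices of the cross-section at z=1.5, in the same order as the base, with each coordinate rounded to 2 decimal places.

t = z/height = 1.5/5 = 0.3
s = 1 + (scale-1)·z/height = 1 + (0.41-1)·1.5/5 = 0.823000
θ = twist·z/height = -46°·1.5/5 = -13.8000° = -0.240855 rad
cos θ = 0.971134, sin θ = -0.238533 (intermediates below are computed at full precision and shown rounded to 5 d.p.)
v1: (-5,-5) → rotate → (-6.04834,-3.66300) → ×s → (-4.97778,-3.01465) → (-4.98,-3.01)
v2: (-3,-5) → rotate → (-4.10607,-4.14007) → ×s → (-3.37930,-3.40728) → (-3.38,-3.41)
v3: (5,1) → rotate → (5.09420,-0.22153) → ×s → (4.19253,-0.18232) → (4.19,-0.18)
v4: (2,1.5) → rotate → (2.30007,0.97963) → ×s → (1.89296,0.80624) → (1.89,0.81)

Cross-section at z=1.5: (-4.98,-3.01) (-3.38,-3.41) (4.19,-0.18) (1.89,0.81)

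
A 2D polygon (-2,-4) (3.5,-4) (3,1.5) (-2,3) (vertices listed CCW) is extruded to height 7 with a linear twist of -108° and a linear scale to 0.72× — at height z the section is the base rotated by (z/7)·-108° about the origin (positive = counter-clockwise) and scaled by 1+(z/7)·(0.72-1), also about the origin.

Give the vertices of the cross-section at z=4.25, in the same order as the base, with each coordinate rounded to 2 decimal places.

t = z/height = 4.25/7 = 0.607143
s = 1 + (scale-1)·z/height = 1 + (0.72-1)·4.25/7 = 0.830000
θ = twist·z/height = -108°·4.25/7 = -65.5714° = -1.144437 rad
cos θ = 0.413559, sin θ = -0.910478 (intermediates below are computed at full precision and shown rounded to 5 d.p.)
v1: (-2,-4) → rotate → (-4.46903,0.16672) → ×s → (-3.70929,0.13838) → (-3.71,0.14)
v2: (3.5,-4) → rotate → (-2.19446,-4.84091) → ×s → (-1.82140,-4.01795) → (-1.82,-4.02)
v3: (3,1.5) → rotate → (2.60639,-2.11109) → ×s → (2.16331,-1.75221) → (2.16,-1.75)
v4: (-2,3) → rotate → (1.90432,3.06163) → ×s → (1.58058,2.54115) → (1.58,2.54)

Cross-section at z=4.25: (-3.71,0.14) (-1.82,-4.02) (2.16,-1.75) (1.58,2.54)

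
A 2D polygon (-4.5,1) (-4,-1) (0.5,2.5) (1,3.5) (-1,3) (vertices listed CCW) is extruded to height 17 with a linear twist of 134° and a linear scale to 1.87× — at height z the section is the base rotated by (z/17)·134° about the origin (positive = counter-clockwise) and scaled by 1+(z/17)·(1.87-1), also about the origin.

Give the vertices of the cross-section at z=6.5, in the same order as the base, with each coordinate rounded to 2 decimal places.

t = z/height = 6.5/17 = 0.382353
s = 1 + (scale-1)·z/height = 1 + (1.87-1)·6.5/17 = 1.332647
θ = twist·z/height = 134°·6.5/17 = 51.2353° = 0.894225 rad
cos θ = 0.626124, sin θ = 0.779724 (intermediates below are computed at full precision and shown rounded to 5 d.p.)
v1: (-4.5,1) → rotate → (-3.59728,-2.88263) → ×s → (-4.79390,-3.84153) → (-4.79,-3.84)
v2: (-4,-1) → rotate → (-1.72477,-3.74502) → ×s → (-2.29851,-4.99079) → (-2.30,-4.99)
v3: (0.5,2.5) → rotate → (-1.63625,1.95517) → ×s → (-2.18054,2.60555) → (-2.18,2.61)
v4: (1,3.5) → rotate → (-2.10291,2.97116) → ×s → (-2.80244,3.95950) → (-2.80,3.96)
v5: (-1,3) → rotate → (-2.96530,1.09865) → ×s → (-3.95169,1.46411) → (-3.95,1.46)

Cross-section at z=6.5: (-4.79,-3.84) (-2.30,-4.99) (-2.18,2.61) (-2.80,3.96) (-3.95,1.46)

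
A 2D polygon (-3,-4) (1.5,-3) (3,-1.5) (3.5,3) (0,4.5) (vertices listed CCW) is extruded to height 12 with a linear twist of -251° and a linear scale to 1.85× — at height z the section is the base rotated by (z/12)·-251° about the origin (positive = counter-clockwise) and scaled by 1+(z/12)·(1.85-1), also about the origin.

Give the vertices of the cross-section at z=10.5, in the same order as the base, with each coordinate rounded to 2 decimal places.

t = z/height = 10.5/12 = 0.875
s = 1 + (scale-1)·z/height = 1 + (1.85-1)·10.5/12 = 1.743750
θ = twist·z/height = -251°·10.5/12 = -219.6250° = -3.833179 rad
cos θ = -0.770235, sin θ = 0.637760 (intermediates below are computed at full precision and shown rounded to 5 d.p.)
v1: (-3,-4) → rotate → (4.86175,1.16766) → ×s → (8.47767,2.03611) → (8.48,2.04)
v2: (1.5,-3) → rotate → (0.75793,3.26735) → ×s → (1.32164,5.69743) → (1.32,5.70)
v3: (3,-1.5) → rotate → (-1.35406,3.06863) → ×s → (-2.36115,5.35093) → (-2.36,5.35)
v4: (3.5,3) → rotate → (-4.60910,-0.07854) → ×s → (-8.03712,-0.13696) → (-8.04,-0.14)
v5: (0,4.5) → rotate → (-2.86992,-3.46606) → ×s → (-5.00442,-6.04394) → (-5.00,-6.04)

Cross-section at z=10.5: (8.48,2.04) (1.32,5.70) (-2.36,5.35) (-8.04,-0.14) (-5.00,-6.04)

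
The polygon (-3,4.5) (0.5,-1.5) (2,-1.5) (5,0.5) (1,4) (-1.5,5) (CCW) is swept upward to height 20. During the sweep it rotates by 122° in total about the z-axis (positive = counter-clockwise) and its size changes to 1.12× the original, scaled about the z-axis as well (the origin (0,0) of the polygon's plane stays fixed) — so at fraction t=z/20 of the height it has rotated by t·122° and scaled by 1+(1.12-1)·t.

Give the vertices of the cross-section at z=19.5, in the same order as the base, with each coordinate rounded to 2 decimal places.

t = z/height = 19.5/20 = 0.975
s = 1 + (scale-1)·z/height = 1 + (1.12-1)·19.5/20 = 1.117000
θ = twist·z/height = 122°·19.5/20 = 118.9500° = 2.076069 rad
cos θ = -0.484046, sin θ = 0.875042 (intermediates below are computed at full precision and shown rounded to 5 d.p.)
v1: (-3,4.5) → rotate → (-2.48555,-4.80334) → ×s → (-2.77636,-5.36533) → (-2.78,-5.37)
v2: (0.5,-1.5) → rotate → (1.07054,1.16359) → ×s → (1.19579,1.29973) → (1.20,1.30)
v3: (2,-1.5) → rotate → (0.34447,2.47615) → ×s → (0.38477,2.76586) → (0.38,2.77)
v4: (5,0.5) → rotate → (-2.85775,4.13319) → ×s → (-3.19211,4.61677) → (-3.19,4.62)
v5: (1,4) → rotate → (-3.98422,-1.06114) → ×s → (-4.45037,-1.18530) → (-4.45,-1.19)
v6: (-1.5,5) → rotate → (-3.64914,-3.73279) → ×s → (-4.07609,-4.16953) → (-4.08,-4.17)

Cross-section at z=19.5: (-2.78,-5.37) (1.20,1.30) (0.38,2.77) (-3.19,4.62) (-4.45,-1.19) (-4.08,-4.17)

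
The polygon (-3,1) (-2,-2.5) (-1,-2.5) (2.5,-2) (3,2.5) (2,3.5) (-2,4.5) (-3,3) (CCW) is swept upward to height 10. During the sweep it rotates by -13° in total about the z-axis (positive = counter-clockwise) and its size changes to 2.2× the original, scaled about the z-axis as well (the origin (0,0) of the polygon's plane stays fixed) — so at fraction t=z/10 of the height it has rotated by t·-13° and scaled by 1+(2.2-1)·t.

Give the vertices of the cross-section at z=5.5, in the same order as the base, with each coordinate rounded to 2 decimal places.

t = z/height = 5.5/10 = 0.55
s = 1 + (scale-1)·z/height = 1 + (2.2-1)·5.5/10 = 1.660000
θ = twist·z/height = -13°·5.5/10 = -7.1500° = -0.124791 rad
cos θ = 0.992224, sin θ = -0.124467 (intermediates below are computed at full precision and shown rounded to 5 d.p.)
v1: (-3,1) → rotate → (-2.85220,1.36563) → ×s → (-4.73466,2.26694) → (-4.73,2.27)
v2: (-2,-2.5) → rotate → (-2.29562,-2.23162) → ×s → (-3.81072,-3.70450) → (-3.81,-3.70)
v3: (-1,-2.5) → rotate → (-1.30339,-2.35609) → ×s → (-2.16363,-3.91111) → (-2.16,-3.91)
v4: (2.5,-2) → rotate → (2.23162,-2.29562) → ×s → (3.70450,-3.81072) → (3.70,-3.81)
v5: (3,2.5) → rotate → (3.28784,2.10716) → ×s → (5.45781,3.49788) → (5.46,3.50)
v6: (2,3.5) → rotate → (2.42008,3.22385) → ×s → (4.01734,5.35159) → (4.02,5.35)
v7: (-2,4.5) → rotate → (-1.42434,4.71394) → ×s → (-2.36441,7.82514) → (-2.36,7.83)
v8: (-3,3) → rotate → (-2.60327,3.35007) → ×s → (-4.32143,5.56112) → (-4.32,5.56)

Cross-section at z=5.5: (-4.73,2.27) (-3.81,-3.70) (-2.16,-3.91) (3.70,-3.81) (5.46,3.50) (4.02,5.35) (-2.36,7.83) (-4.32,5.56)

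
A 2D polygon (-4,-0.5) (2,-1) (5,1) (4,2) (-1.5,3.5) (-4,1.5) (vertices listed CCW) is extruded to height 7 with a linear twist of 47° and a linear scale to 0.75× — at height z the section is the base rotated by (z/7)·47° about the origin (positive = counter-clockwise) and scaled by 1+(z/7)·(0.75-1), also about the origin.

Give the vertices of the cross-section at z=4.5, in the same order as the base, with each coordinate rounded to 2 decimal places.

t = z/height = 4.5/7 = 0.642857
s = 1 + (scale-1)·z/height = 1 + (0.75-1)·4.5/7 = 0.839286
θ = twist·z/height = 47°·4.5/7 = 30.2143° = 0.527339 rad
cos θ = 0.864149, sin θ = 0.503235 (intermediates below are computed at full precision and shown rounded to 5 d.p.)
v1: (-4,-0.5) → rotate → (-3.20498,-2.44502) → ×s → (-2.68989,-2.05207) → (-2.69,-2.05)
v2: (2,-1) → rotate → (2.23153,0.14232) → ×s → (1.87289,0.11945) → (1.87,0.12)
v3: (5,1) → rotate → (3.81751,3.38033) → ×s → (3.20398,2.83706) → (3.20,2.84)
v4: (4,2) → rotate → (2.45013,3.74124) → ×s → (2.05636,3.13997) → (2.06,3.14)
v5: (-1.5,3.5) → rotate → (-3.05755,2.26967) → ×s → (-2.56616,1.90490) → (-2.57,1.90)
v6: (-4,1.5) → rotate → (-4.21145,-0.71672) → ×s → (-3.53461,-0.60153) → (-3.53,-0.60)

Cross-section at z=4.5: (-2.69,-2.05) (1.87,0.12) (3.20,2.84) (2.06,3.14) (-2.57,1.90) (-3.53,-0.60)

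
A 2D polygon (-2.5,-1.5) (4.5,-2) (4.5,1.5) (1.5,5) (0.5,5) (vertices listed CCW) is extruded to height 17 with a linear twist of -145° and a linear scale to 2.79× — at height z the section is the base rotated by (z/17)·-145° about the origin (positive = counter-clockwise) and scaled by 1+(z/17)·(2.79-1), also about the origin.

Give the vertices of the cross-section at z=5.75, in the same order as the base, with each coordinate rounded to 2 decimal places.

Cross-section at z=5.75: (-4.45,1.45) (2.31,-7.56) (6.55,-3.88) (7.64,3.44) (6.59,4.66)

t = z/height = 5.75/17 = 0.338235
s = 1 + (scale-1)·z/height = 1 + (2.79-1)·5.75/17 = 1.605441
θ = twist·z/height = -145°·5.75/17 = -49.0441° = -0.855981 rad
cos θ = 0.655478, sin θ = -0.755215 (intermediates below are computed at full precision and shown rounded to 5 d.p.)
v1: (-2.5,-1.5) → rotate → (-2.77152,0.90482) → ×s → (-4.44951,1.45263) → (-4.45,1.45)
v2: (4.5,-2) → rotate → (1.43922,-4.70942) → ×s → (2.31058,-7.56070) → (2.31,-7.56)
v3: (4.5,1.5) → rotate → (4.08247,-2.41525) → ×s → (6.55417,-3.87754) → (6.55,-3.88)
v4: (1.5,5) → rotate → (4.75929,2.14457) → ×s → (7.64076,3.44298) → (7.64,3.44)
v5: (0.5,5) → rotate → (4.10381,2.89978) → ×s → (6.58843,4.65543) → (6.59,4.66)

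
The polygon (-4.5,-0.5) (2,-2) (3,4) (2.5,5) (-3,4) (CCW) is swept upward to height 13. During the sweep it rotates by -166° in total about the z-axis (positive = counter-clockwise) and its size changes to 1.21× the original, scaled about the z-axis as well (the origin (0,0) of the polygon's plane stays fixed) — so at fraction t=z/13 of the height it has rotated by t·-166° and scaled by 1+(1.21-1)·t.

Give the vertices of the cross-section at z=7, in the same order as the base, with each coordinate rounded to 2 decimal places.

Cross-section at z=7: (-0.61,5.00) (-2.20,-2.25) (4.49,-3.29) (5.59,-2.72) (4.42,3.39)

t = z/height = 7/13 = 0.538462
s = 1 + (scale-1)·z/height = 1 + (1.21-1)·7/13 = 1.113077
θ = twist·z/height = -166°·7/13 = -89.3846° = -1.560056 rad
cos θ = 0.010740, sin θ = -0.999942 (intermediates below are computed at full precision and shown rounded to 5 d.p.)
v1: (-4.5,-0.5) → rotate → (-0.54830,4.49437) → ×s → (-0.61030,5.00258) → (-0.61,5.00)
v2: (2,-2) → rotate → (-1.97840,-2.02137) → ×s → (-2.20212,-2.24993) → (-2.20,-2.25)
v3: (3,4) → rotate → (4.03199,-2.95687) → ×s → (4.48792,-3.29122) → (4.49,-3.29)
v4: (2.5,5) → rotate → (5.02656,-2.44615) → ×s → (5.59495,-2.72276) → (5.59,-2.72)
v5: (-3,4) → rotate → (3.96755,3.04279) → ×s → (4.41619,3.38686) → (4.42,3.39)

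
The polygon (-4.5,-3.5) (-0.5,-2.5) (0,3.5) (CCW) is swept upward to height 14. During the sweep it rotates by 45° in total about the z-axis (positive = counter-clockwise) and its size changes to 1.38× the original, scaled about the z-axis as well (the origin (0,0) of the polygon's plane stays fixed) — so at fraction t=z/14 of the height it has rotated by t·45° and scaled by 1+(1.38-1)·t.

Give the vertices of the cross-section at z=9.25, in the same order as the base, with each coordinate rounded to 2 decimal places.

Cross-section at z=9.25: (-2.72,-6.59) (1.01,-3.03) (-2.17,3.80)

t = z/height = 9.25/14 = 0.660714
s = 1 + (scale-1)·z/height = 1 + (1.38-1)·9.25/14 = 1.251071
θ = twist·z/height = 45°·9.25/14 = 29.7321° = 0.518924 rad
cos θ = 0.868353, sin θ = 0.495946 (intermediates below are computed at full precision and shown rounded to 5 d.p.)
v1: (-4.5,-3.5) → rotate → (-2.17178,-5.27099) → ×s → (-2.71705,-6.59439) → (-2.72,-6.59)
v2: (-0.5,-2.5) → rotate → (0.80569,-2.41886) → ×s → (1.00797,-3.02616) → (1.01,-3.03)
v3: (0,3.5) → rotate → (-1.73581,3.03924) → ×s → (-2.17162,3.80230) → (-2.17,3.80)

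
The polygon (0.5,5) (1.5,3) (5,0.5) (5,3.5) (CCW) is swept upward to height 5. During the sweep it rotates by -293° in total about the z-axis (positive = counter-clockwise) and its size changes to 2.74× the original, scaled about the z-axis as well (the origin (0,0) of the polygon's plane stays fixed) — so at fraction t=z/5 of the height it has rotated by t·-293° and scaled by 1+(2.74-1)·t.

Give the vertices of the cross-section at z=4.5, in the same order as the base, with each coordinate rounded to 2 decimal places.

t = z/height = 4.5/5 = 0.9
s = 1 + (scale-1)·z/height = 1 + (2.74-1)·4.5/5 = 2.566000
θ = twist·z/height = -293°·4.5/5 = -263.7000° = -4.602433 rad
cos θ = -0.109734, sin θ = 0.993961 (intermediates below are computed at full precision and shown rounded to 5 d.p.)
v1: (0.5,5) → rotate → (-5.02467,-0.05169) → ×s → (-12.89331,-0.13264) → (-12.89,-0.13)
v2: (1.5,3) → rotate → (-3.14648,1.16174) → ×s → (-8.07388,2.98102) → (-8.07,2.98)
v3: (5,0.5) → rotate → (-1.04565,4.91494) → ×s → (-2.68314,12.61173) → (-2.68,12.61)
v4: (5,3.5) → rotate → (-4.02753,4.58573) → ×s → (-10.33465,11.76700) → (-10.33,11.77)

Cross-section at z=4.5: (-12.89,-0.13) (-8.07,2.98) (-2.68,12.61) (-10.33,11.77)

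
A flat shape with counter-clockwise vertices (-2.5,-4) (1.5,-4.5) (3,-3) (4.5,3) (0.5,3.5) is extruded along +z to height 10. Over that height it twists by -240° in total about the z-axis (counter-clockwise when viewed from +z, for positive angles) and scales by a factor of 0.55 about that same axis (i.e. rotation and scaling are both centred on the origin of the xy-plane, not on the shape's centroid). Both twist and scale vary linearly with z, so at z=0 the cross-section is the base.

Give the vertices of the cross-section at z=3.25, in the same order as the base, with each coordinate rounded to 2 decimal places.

Cross-section at z=3.25: (-3.78,1.38) (-3.49,-2.05) (-1.97,-3.04) (3.30,-3.23) (3.01,0.20)

t = z/height = 3.25/10 = 0.325
s = 1 + (scale-1)·z/height = 1 + (0.55-1)·3.25/10 = 0.853750
θ = twist·z/height = -240°·3.25/10 = -78.0000° = -1.361357 rad
cos θ = 0.207912, sin θ = -0.978148 (intermediates below are computed at full precision and shown rounded to 5 d.p.)
v1: (-2.5,-4) → rotate → (-4.43237,1.61372) → ×s → (-3.78414,1.37772) → (-3.78,1.38)
v2: (1.5,-4.5) → rotate → (-4.08980,-2.40282) → ×s → (-3.49166,-2.05141) → (-3.49,-2.05)
v3: (3,-3) → rotate → (-2.31071,-3.55818) → ×s → (-1.97277,-3.03779) → (-1.97,-3.04)
v4: (4.5,3) → rotate → (3.87005,-3.77793) → ×s → (3.30405,-3.22541) → (3.30,-3.23)
v5: (0.5,3.5) → rotate → (3.52747,0.23862) → ×s → (3.01158,0.20372) → (3.01,0.20)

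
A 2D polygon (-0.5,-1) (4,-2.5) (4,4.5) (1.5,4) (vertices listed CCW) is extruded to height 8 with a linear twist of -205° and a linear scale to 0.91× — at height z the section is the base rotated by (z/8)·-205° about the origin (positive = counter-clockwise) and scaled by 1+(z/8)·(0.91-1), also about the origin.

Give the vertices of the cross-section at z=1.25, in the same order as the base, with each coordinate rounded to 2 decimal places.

t = z/height = 1.25/8 = 0.15625
s = 1 + (scale-1)·z/height = 1 + (0.91-1)·1.25/8 = 0.985938
θ = twist·z/height = -205°·1.25/8 = -32.0313° = -0.559051 rad
cos θ = 0.847759, sin θ = -0.530382 (intermediates below are computed at full precision and shown rounded to 5 d.p.)
v1: (-0.5,-1) → rotate → (-0.95426,-0.58257) → ×s → (-0.94084,-0.57438) → (-0.94,-0.57)
v2: (4,-2.5) → rotate → (2.06508,-4.24092) → ×s → (2.03604,-4.18129) → (2.04,-4.18)
v3: (4,4.5) → rotate → (5.77775,1.69339) → ×s → (5.69650,1.66958) → (5.70,1.67)
v4: (1.5,4) → rotate → (3.39317,2.59546) → ×s → (3.34545,2.55896) → (3.35,2.56)

Cross-section at z=1.25: (-0.94,-0.57) (2.04,-4.18) (5.70,1.67) (3.35,2.56)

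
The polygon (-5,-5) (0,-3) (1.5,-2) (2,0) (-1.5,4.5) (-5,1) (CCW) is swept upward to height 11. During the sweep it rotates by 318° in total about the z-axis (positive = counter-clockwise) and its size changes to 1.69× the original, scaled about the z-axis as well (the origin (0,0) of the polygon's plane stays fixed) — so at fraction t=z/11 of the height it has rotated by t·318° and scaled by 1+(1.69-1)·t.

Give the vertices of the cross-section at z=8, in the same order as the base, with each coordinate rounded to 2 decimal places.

t = z/height = 8/11 = 0.727273
s = 1 + (scale-1)·z/height = 1 + (1.69-1)·8/11 = 1.501818
θ = twist·z/height = 318°·8/11 = 231.2727° = 4.036471 rad
cos θ = -0.625614, sin θ = -0.780133 (intermediates below are computed at full precision and shown rounded to 5 d.p.)
v1: (-5,-5) → rotate → (-0.77259,7.02873) → ×s → (-1.16029,10.55588) → (-1.16,10.56)
v2: (0,-3) → rotate → (-2.34040,1.87684) → ×s → (-3.51485,2.81868) → (-3.51,2.82)
v3: (1.5,-2) → rotate → (-2.49869,0.08103) → ×s → (-3.75257,0.12169) → (-3.75,0.12)
v4: (2,0) → rotate → (-1.25123,-1.56027) → ×s → (-1.87912,-2.34323) → (-1.88,-2.34)
v5: (-1.5,4.5) → rotate → (4.44902,-1.64506) → ×s → (6.68162,-2.47059) → (6.68,-2.47)
v6: (-5,1) → rotate → (3.90820,3.27505) → ×s → (5.86941,4.91853) → (5.87,4.92)

Cross-section at z=8: (-1.16,10.56) (-3.51,2.82) (-3.75,0.12) (-1.88,-2.34) (6.68,-2.47) (5.87,4.92)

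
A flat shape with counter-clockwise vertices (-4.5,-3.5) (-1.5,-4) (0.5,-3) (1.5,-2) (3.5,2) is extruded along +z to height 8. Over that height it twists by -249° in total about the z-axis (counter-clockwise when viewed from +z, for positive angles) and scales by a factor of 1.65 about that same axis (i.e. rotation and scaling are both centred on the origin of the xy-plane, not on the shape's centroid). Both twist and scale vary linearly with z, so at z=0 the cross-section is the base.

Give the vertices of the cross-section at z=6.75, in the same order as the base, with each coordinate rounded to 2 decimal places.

Cross-section at z=6.75: (8.75,1.20) (5.12,4.19) (1.66,4.41) (-0.46,3.84) (-6.24,0.04)

t = z/height = 6.75/8 = 0.84375
s = 1 + (scale-1)·z/height = 1 + (1.65-1)·6.75/8 = 1.548438
θ = twist·z/height = -249°·6.75/8 = -210.0938° = -3.666828 rad
cos θ = -0.865206, sin θ = 0.501416 (intermediates below are computed at full precision and shown rounded to 5 d.p.)
v1: (-4.5,-3.5) → rotate → (5.64838,0.77185) → ×s → (8.74617,1.19516) → (8.75,1.20)
v2: (-1.5,-4) → rotate → (3.30347,2.70870) → ×s → (5.11522,4.19425) → (5.12,4.19)
v3: (0.5,-3) → rotate → (1.07165,2.84633) → ×s → (1.65938,4.40736) → (1.66,4.41)
v4: (1.5,-2) → rotate → (-0.29498,2.48254) → ×s → (-0.45675,3.84405) → (-0.46,3.84)
v5: (3.5,2) → rotate → (-4.03105,0.02455) → ×s → (-6.24184,0.03801) → (-6.24,0.04)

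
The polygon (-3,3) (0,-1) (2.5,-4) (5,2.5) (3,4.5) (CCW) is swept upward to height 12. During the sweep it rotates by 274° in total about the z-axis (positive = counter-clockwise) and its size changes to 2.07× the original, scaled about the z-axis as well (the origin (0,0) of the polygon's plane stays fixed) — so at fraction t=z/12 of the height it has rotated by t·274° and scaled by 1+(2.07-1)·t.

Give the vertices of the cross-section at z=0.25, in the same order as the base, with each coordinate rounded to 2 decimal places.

Cross-section at z=0.25: (-3.36,2.75) (0.10,-1.02) (2.95,-3.81) (4.83,3.05) (2.59,4.88)

t = z/height = 0.25/12 = 0.0208333
s = 1 + (scale-1)·z/height = 1 + (2.07-1)·0.25/12 = 1.022292
θ = twist·z/height = 274°·0.25/12 = 5.7083° = 0.099629 rad
cos θ = 0.995041, sin θ = 0.099464 (intermediates below are computed at full precision and shown rounded to 5 d.p.)
v1: (-3,3) → rotate → (-3.28352,2.68673) → ×s → (-3.35671,2.74662) → (-3.36,2.75)
v2: (0,-1) → rotate → (0.09946,-0.99504) → ×s → (0.10168,-1.01722) → (0.10,-1.02)
v3: (2.5,-4) → rotate → (2.88546,-3.73150) → ×s → (2.94978,-3.81468) → (2.95,-3.81)
v4: (5,2.5) → rotate → (4.72654,2.98493) → ×s → (4.83191,3.05146) → (4.83,3.05)
v5: (3,4.5) → rotate → (2.53753,4.77608) → ×s → (2.59410,4.88255) → (2.59,4.88)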